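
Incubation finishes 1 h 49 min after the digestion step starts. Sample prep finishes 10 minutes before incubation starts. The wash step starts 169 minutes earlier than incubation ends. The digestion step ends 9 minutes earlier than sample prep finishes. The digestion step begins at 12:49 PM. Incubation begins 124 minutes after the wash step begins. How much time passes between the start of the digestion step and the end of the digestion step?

Incubation ends at 12:49 PM + 109 min = 2:38 PM.
The wash step starts at 2:38 PM − 169 min = 11:49 AM.
Incubation starts at 11:49 AM + 124 min = 1:53 PM.
Sample prep ends at 1:53 PM − 10 min = 1:43 PM.
The digestion step ends at 1:43 PM − 9 min = 1:34 PM.
From 12:49 PM to 1:34 PM is 45 minutes.

45 minutes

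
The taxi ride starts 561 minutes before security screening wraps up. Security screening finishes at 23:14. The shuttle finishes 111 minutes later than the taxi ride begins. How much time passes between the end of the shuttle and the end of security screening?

7 h 30 min

The taxi ride starts at 23:14 − 561 min = 13:53.
The shuttle ends at 13:53 + 111 min = 15:44.
From 15:44 to 23:14 is 7 h 30 min.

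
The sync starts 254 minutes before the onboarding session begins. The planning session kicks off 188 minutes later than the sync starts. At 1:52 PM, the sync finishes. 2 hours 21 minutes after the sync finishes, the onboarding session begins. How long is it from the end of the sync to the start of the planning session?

The onboarding session starts at 1:52 PM + 141 min = 4:13 PM.
The sync starts at 4:13 PM − 254 min = 11:59 AM.
The planning session starts at 11:59 AM + 188 min = 3:07 PM.
From 1:52 PM to 3:07 PM is 1 hour 15 minutes.

1 hour 15 minutes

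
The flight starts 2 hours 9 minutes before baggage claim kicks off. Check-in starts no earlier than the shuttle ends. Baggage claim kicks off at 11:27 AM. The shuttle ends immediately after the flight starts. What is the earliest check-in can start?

9:18 AM

The flight starts at 11:27 AM − 129 min = 9:18 AM.
So the shuttle ends at 9:18 AM.
Check-in is bounded by the shuttle, so the earliest it can start is 9:18 AM.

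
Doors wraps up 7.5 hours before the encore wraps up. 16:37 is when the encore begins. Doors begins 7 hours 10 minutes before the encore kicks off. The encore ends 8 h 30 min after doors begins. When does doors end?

Doors starts at 16:37 − 430 min = 09:27.
The encore ends at 09:27 + 510 min = 17:57.
Doors ends at 17:57 − 450 min = 10:27.

10:27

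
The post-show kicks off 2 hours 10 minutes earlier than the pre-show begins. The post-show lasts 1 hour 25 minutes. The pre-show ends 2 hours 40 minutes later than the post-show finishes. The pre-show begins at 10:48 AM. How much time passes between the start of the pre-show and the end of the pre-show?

The post-show starts at 10:48 AM − 130 min = 8:38 AM.
The post-show ends at 8:38 AM + 85 min = 10:03 AM.
The pre-show ends at 10:03 AM + 160 min = 12:43 PM.
From 10:48 AM to 12:43 PM is 1 hour 55 minutes.

1 hour 55 minutes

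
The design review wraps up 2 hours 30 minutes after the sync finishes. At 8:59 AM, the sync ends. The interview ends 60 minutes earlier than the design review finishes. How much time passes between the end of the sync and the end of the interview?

1 hour 30 minutes

The design review ends at 8:59 AM + 150 min = 11:29 AM.
The interview ends at 11:29 AM − 60 min = 10:29 AM.
From 8:59 AM to 10:29 AM is 1 hour 30 minutes.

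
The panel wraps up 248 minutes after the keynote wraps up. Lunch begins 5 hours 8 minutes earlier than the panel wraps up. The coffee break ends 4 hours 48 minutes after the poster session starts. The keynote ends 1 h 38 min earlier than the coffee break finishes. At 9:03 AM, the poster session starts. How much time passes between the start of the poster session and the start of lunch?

The coffee break ends at 9:03 AM + 288 min = 1:51 PM.
The keynote ends at 1:51 PM − 98 min = 12:13 PM.
The panel ends at 12:13 PM + 248 min = 4:21 PM.
Lunch starts at 4:21 PM − 308 min = 11:13 AM.
From 9:03 AM to 11:13 AM is 2 h 10 min.

2 h 10 min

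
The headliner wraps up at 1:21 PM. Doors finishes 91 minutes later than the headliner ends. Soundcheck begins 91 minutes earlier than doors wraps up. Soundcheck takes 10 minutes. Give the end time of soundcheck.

Doors ends at 1:21 PM + 91 min = 2:52 PM.
Soundcheck starts at 2:52 PM − 91 min = 1:21 PM.
Soundcheck ends at 1:21 PM + 10 min = 1:31 PM.

1:31 PM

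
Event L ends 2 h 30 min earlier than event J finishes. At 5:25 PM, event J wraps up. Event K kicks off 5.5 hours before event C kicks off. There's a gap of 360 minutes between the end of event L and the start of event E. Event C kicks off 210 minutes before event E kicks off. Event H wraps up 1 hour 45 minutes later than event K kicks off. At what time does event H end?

1:40 PM

Event L ends at 5:25 PM − 150 min = 2:55 PM.
Event E starts at 2:55 PM + 360 min = 8:55 PM.
Event C starts at 8:55 PM − 210 min = 5:25 PM.
Event K starts at 5:25 PM − 330 min = 11:55 AM.
Event H ends at 11:55 AM + 105 min = 1:40 PM.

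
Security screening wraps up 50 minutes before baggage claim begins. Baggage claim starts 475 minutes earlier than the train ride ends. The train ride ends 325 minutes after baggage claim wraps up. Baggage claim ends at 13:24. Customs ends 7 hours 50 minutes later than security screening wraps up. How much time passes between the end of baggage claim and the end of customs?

4.5 hours

The train ride ends at 13:24 + 325 min = 18:49.
Baggage claim starts at 18:49 − 475 min = 10:54.
Security screening ends at 10:54 − 50 min = 10:04.
Customs ends at 10:04 + 470 min = 17:54.
From 13:24 to 17:54 is 4.5 hours.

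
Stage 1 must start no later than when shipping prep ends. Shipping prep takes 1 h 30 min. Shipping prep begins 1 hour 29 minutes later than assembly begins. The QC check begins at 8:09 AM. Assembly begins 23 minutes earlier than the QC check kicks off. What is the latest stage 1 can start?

Assembly starts at 8:09 AM − 23 min = 7:46 AM.
Shipping prep starts at 7:46 AM + 89 min = 9:15 AM.
Shipping prep ends at 9:15 AM + 90 min = 10:45 AM.
Stage 1 is bounded by shipping prep, so the latest it can start is 10:45 AM.

10:45 AM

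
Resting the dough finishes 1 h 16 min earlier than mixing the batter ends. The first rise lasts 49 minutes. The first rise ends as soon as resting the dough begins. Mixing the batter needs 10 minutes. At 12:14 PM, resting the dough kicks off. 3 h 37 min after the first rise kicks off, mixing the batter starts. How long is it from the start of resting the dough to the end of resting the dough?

1 hour 42 minutes

The first rise ends at 12:14 PM.
The first rise starts at 12:14 PM − 49 min = 11:25 AM.
Mixing the batter starts at 11:25 AM + 217 min = 3:02 PM.
Mixing the batter ends at 3:02 PM + 10 min = 3:12 PM.
Resting the dough ends at 3:12 PM − 76 min = 1:56 PM.
From 12:14 PM to 1:56 PM is 1 hour 42 minutes.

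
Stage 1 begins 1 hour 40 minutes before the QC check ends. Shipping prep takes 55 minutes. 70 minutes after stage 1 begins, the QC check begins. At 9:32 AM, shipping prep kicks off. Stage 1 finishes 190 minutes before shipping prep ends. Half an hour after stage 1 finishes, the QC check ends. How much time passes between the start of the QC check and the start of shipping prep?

Shipping prep ends at 9:32 AM + 55 min = 10:27 AM.
Stage 1 ends at 10:27 AM − 190 min = 7:17 AM.
The QC check ends at 7:17 AM + 30 min = 7:47 AM.
Stage 1 starts at 7:47 AM − 100 min = 6:07 AM.
The QC check starts at 6:07 AM + 70 min = 7:17 AM.
From 7:17 AM to 9:32 AM is 2 h 15 min.

2 h 15 min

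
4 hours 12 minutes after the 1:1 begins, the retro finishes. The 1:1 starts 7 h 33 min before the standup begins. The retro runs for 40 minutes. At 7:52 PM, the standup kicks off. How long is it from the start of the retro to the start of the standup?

The 1:1 starts at 7:52 PM − 453 min = 12:19 PM.
The retro ends at 12:19 PM + 252 min = 4:31 PM.
The retro starts at 4:31 PM − 40 min = 3:51 PM.
From 3:51 PM to 7:52 PM is 4 hours 1 minute.

4 hours 1 minute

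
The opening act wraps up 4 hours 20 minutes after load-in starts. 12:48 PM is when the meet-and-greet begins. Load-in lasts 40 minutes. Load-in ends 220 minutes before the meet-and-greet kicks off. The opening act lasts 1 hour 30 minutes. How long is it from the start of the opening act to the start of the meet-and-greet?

90 minutes

Load-in ends at 12:48 PM − 220 min = 9:08 AM.
Load-in starts at 9:08 AM − 40 min = 8:28 AM.
The opening act ends at 8:28 AM + 260 min = 12:48 PM.
The opening act starts at 12:48 PM − 90 min = 11:18 AM.
From 11:18 AM to 12:48 PM is 90 minutes.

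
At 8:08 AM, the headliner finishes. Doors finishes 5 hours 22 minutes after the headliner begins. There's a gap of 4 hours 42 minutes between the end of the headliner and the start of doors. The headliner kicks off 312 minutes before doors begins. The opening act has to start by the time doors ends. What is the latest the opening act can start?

Doors starts at 8:08 AM + 282 min = 12:50 PM.
The headliner starts at 12:50 PM − 312 min = 7:38 AM.
Doors ends at 7:38 AM + 322 min = 1:00 PM.
The opening act is bounded by doors, so the latest it can start is 1:00 PM.

1:00 PM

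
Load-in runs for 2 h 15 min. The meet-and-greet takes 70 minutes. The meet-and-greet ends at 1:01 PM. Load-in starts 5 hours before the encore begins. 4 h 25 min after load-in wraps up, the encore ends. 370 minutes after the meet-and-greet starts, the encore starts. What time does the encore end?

The meet-and-greet starts at 1:01 PM − 70 min = 11:51 AM.
The encore starts at 11:51 AM + 370 min = 6:01 PM.
Load-in starts at 6:01 PM − 300 min = 1:01 PM.
Load-in ends at 1:01 PM + 135 min = 3:16 PM.
The encore ends at 3:16 PM + 265 min = 7:41 PM.

7:41 PM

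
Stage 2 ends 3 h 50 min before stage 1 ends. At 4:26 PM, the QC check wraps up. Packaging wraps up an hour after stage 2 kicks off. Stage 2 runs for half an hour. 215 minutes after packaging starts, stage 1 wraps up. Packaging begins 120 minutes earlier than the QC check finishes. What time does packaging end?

Packaging starts at 4:26 PM − 120 min = 2:26 PM.
Stage 1 ends at 2:26 PM + 215 min = 6:01 PM.
Stage 2 ends at 6:01 PM − 230 min = 2:11 PM.
Stage 2 starts at 2:11 PM − 30 min = 1:41 PM.
Packaging ends at 1:41 PM + 60 min = 2:41 PM.

2:41 PM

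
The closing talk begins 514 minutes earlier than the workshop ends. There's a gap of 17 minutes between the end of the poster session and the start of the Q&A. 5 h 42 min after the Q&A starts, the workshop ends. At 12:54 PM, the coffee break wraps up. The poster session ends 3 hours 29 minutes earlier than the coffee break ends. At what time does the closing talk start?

6:50 AM

The poster session ends at 12:54 PM − 209 min = 9:25 AM.
The Q&A starts at 9:25 AM + 17 min = 9:42 AM.
The workshop ends at 9:42 AM + 342 min = 3:24 PM.
The closing talk starts at 3:24 PM − 514 min = 6:50 AM.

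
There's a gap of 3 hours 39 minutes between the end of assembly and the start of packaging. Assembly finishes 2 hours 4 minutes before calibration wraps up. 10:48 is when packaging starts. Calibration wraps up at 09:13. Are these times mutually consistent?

Assembly ends at 09:13 − 124 min = 07:09.
Packaging starts at 07:09 + 219 min = 10:48.
That matches the stated 10:48, so the schedule is consistent.

Yes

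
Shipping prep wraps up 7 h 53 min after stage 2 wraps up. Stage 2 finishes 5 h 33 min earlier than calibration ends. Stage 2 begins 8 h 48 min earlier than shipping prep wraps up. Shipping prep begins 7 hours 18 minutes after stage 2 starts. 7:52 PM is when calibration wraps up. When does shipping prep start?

Stage 2 ends at 7:52 PM − 333 min = 2:19 PM.
Shipping prep ends at 2:19 PM + 473 min = 10:12 PM.
Stage 2 starts at 10:12 PM − 528 min = 1:24 PM.
Shipping prep starts at 1:24 PM + 438 min = 8:42 PM.

8:42 PM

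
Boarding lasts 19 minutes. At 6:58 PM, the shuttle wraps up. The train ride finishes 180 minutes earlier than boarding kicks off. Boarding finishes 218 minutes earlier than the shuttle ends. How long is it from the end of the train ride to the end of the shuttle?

6 h 57 min

Boarding ends at 6:58 PM − 218 min = 3:20 PM.
Boarding starts at 3:20 PM − 19 min = 3:01 PM.
The train ride ends at 3:01 PM − 180 min = 12:01 PM.
From 12:01 PM to 6:58 PM is 6 h 57 min.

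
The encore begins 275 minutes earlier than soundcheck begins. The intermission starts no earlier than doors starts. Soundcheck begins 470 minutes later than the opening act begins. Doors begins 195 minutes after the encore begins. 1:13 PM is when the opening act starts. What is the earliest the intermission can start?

7:43 PM

Soundcheck starts at 1:13 PM + 470 min = 9:03 PM.
The encore starts at 9:03 PM − 275 min = 4:28 PM.
Doors starts at 4:28 PM + 195 min = 7:43 PM.
The intermission is bounded by doors, so the earliest it can start is 7:43 PM.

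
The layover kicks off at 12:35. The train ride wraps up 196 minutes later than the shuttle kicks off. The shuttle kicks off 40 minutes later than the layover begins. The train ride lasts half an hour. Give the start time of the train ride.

The shuttle starts at 12:35 + 40 min = 13:15.
The train ride ends at 13:15 + 196 min = 16:31.
The train ride starts at 16:31 − 30 min = 16:01.

16:01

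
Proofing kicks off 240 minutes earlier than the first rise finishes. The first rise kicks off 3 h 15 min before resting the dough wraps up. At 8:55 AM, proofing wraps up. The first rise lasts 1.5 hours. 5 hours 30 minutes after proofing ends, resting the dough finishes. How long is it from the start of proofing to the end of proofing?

15 minutes

Resting the dough ends at 8:55 AM + 330 min = 2:25 PM.
The first rise starts at 2:25 PM − 195 min = 11:10 AM.
The first rise ends at 11:10 AM + 90 min = 12:40 PM.
Proofing starts at 12:40 PM − 240 min = 8:40 AM.
From 8:40 AM to 8:55 AM is 15 minutes.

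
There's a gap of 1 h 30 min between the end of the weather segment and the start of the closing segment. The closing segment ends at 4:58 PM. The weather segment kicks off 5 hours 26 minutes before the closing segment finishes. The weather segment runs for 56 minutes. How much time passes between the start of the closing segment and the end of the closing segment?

The weather segment starts at 4:58 PM − 326 min = 11:32 AM.
The weather segment ends at 11:32 AM + 56 min = 12:28 PM.
The closing segment starts at 12:28 PM + 90 min = 1:58 PM.
From 1:58 PM to 4:58 PM is 180 minutes.

180 minutes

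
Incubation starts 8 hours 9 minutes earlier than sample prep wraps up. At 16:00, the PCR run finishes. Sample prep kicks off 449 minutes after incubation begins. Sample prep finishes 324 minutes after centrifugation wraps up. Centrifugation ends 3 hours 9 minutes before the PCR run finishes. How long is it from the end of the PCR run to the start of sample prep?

Centrifugation ends at 16:00 − 189 min = 12:51.
Sample prep ends at 12:51 + 324 min = 18:15.
Incubation starts at 18:15 − 489 min = 10:06.
Sample prep starts at 10:06 + 449 min = 17:35.
From 16:00 to 17:35 is 1 hour 35 minutes.

1 hour 35 minutes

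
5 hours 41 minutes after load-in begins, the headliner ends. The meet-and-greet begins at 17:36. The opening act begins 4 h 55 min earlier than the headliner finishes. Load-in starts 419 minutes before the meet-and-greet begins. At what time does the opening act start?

11:23

Load-in starts at 17:36 − 419 min = 10:37.
The headliner ends at 10:37 + 341 min = 16:18.
The opening act starts at 16:18 − 295 min = 11:23.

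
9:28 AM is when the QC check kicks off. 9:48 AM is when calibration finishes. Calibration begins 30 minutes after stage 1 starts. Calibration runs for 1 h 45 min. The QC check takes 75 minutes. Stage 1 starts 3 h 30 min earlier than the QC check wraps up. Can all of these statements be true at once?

No

The QC check ends at 9:28 AM + 75 min = 10:43 AM.
Stage 1 starts at 10:43 AM − 210 min = 7:13 AM.
Calibration starts at 7:13 AM + 30 min = 7:43 AM.
Calibration ends at 7:43 AM + 105 min = 9:28 AM.
But calibration is also said to end at 9:48 AM — a 20-minute conflict.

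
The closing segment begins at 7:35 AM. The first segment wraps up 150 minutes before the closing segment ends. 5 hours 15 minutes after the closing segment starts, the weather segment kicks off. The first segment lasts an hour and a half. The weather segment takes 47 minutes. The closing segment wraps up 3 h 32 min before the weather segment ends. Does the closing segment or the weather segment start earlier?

The weather segment starts at 7:35 AM + 315 min = 12:50 PM.
The closing segment starts at 7:35 AM and the weather segment starts at 12:50 PM, so the closing segment is first.

the closing segment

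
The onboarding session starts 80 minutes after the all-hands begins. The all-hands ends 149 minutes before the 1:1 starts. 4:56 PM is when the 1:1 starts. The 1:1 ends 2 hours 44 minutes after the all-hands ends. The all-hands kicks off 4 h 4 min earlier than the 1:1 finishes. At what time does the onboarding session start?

2:27 PM

The all-hands ends at 4:56 PM − 149 min = 2:27 PM.
The 1:1 ends at 2:27 PM + 164 min = 5:11 PM.
The all-hands starts at 5:11 PM − 244 min = 1:07 PM.
The onboarding session starts at 1:07 PM + 80 min = 2:27 PM.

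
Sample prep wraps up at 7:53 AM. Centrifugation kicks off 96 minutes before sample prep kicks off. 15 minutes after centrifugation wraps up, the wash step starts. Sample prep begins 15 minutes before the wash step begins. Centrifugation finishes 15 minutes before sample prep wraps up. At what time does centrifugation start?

6:02 AM

Centrifugation ends at 7:53 AM − 15 min = 7:38 AM.
The wash step starts at 7:38 AM + 15 min = 7:53 AM.
Sample prep starts at 7:53 AM − 15 min = 7:38 AM.
Centrifugation starts at 7:38 AM − 96 min = 6:02 AM.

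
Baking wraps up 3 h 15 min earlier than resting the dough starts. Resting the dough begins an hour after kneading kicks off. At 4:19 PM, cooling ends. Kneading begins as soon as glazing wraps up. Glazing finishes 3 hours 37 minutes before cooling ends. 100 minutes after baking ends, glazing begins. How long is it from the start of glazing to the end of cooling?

Glazing ends at 4:19 PM − 217 min = 12:42 PM.
So kneading starts at 12:42 PM.
Resting the dough starts at 12:42 PM + 60 min = 1:42 PM.
Baking ends at 1:42 PM − 195 min = 10:27 AM.
Glazing starts at 10:27 AM + 100 min = 12:07 PM.
From 12:07 PM to 4:19 PM is 4 h 12 min.

4 h 12 min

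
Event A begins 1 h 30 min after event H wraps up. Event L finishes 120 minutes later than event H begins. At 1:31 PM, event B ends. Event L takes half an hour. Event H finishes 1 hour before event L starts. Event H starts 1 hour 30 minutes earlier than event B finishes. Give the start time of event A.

2:01 PM

Event H starts at 1:31 PM − 90 min = 12:01 PM.
Event L ends at 12:01 PM + 120 min = 2:01 PM.
Event L starts at 2:01 PM − 30 min = 1:31 PM.
Event H ends at 1:31 PM − 60 min = 12:31 PM.
Event A starts at 12:31 PM + 90 min = 2:01 PM.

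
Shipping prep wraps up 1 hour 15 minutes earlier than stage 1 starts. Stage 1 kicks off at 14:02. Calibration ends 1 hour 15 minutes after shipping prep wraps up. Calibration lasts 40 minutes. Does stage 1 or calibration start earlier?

calibration

Shipping prep ends at 14:02 − 75 min = 12:47.
Calibration ends at 12:47 + 75 min = 14:02.
Calibration starts at 14:02 − 40 min = 13:22.
Stage 1 starts at 14:02 and calibration starts at 13:22, so calibration is first.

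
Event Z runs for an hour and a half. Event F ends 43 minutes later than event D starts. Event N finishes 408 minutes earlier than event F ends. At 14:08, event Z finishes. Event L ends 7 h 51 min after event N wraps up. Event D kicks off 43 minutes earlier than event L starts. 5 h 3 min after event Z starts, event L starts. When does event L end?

Event Z starts at 14:08 − 90 min = 12:38.
Event L starts at 12:38 + 303 min = 17:41.
Event D starts at 17:41 − 43 min = 16:58.
Event F ends at 16:58 + 43 min = 17:41.
Event N ends at 17:41 − 408 min = 10:53.
Event L ends at 10:53 + 471 min = 18:44.

18:44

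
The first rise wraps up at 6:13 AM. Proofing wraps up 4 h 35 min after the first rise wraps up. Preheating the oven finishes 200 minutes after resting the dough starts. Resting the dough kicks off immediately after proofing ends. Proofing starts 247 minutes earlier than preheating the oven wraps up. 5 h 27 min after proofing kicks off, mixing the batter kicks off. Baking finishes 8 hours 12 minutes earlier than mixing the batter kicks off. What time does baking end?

7:16 AM

Proofing ends at 6:13 AM + 275 min = 10:48 AM.
So resting the dough starts at 10:48 AM.
Preheating the oven ends at 10:48 AM + 200 min = 2:08 PM.
Proofing starts at 2:08 PM − 247 min = 10:01 AM.
Mixing the batter starts at 10:01 AM + 327 min = 3:28 PM.
Baking ends at 3:28 PM − 492 min = 7:16 AM.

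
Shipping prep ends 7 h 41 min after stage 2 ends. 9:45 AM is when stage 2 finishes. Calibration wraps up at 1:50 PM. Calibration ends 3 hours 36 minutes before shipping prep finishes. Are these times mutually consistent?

Yes

Shipping prep ends at 9:45 AM + 461 min = 5:26 PM.
Calibration ends at 5:26 PM − 216 min = 1:50 PM.
That matches the stated 1:50 PM, so the schedule is consistent.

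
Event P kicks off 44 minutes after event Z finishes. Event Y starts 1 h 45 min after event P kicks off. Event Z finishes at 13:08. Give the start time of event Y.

15:37

Event P starts at 13:08 + 44 min = 13:52.
Event Y starts at 13:52 + 105 min = 15:37.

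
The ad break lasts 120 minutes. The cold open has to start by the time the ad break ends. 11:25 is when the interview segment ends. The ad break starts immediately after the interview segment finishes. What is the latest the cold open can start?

The ad break starts at 11:25.
The ad break ends at 11:25 + 120 min = 13:25.
The cold open is bounded by the ad break, so the latest it can start is 13:25.

13:25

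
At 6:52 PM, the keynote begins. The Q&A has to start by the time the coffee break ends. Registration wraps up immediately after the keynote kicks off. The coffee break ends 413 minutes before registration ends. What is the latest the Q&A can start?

11:59 AM

Registration ends at 6:52 PM.
The coffee break ends at 6:52 PM − 413 min = 11:59 AM.
The Q&A is bounded by the coffee break, so the latest it can start is 11:59 AM.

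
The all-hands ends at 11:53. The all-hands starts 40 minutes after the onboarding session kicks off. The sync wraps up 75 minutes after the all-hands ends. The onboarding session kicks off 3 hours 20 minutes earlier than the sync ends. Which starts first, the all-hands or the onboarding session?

the onboarding session

The sync ends at 11:53 + 75 min = 13:08.
The onboarding session starts at 13:08 − 200 min = 09:48.
The all-hands starts at 09:48 + 40 min = 10:28.
The all-hands starts at 10:28 and the onboarding session starts at 09:48, so the onboarding session is first.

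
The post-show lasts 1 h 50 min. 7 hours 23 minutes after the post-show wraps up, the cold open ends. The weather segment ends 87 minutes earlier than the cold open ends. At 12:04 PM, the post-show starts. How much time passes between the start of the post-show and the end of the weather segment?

The post-show ends at 12:04 PM + 110 min = 1:54 PM.
The cold open ends at 1:54 PM + 443 min = 9:17 PM.
The weather segment ends at 9:17 PM − 87 min = 7:50 PM.
From 12:04 PM to 7:50 PM is 466 minutes.

466 minutes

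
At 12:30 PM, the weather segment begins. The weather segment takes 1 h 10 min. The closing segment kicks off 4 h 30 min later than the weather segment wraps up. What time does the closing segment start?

6:10 PM

The weather segment ends at 12:30 PM + 70 min = 1:40 PM.
The closing segment starts at 1:40 PM + 270 min = 6:10 PM.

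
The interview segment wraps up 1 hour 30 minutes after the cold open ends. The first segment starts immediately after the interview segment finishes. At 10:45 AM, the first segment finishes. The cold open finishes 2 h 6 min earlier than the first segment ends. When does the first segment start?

The cold open ends at 10:45 AM − 126 min = 8:39 AM.
The interview segment ends at 8:39 AM + 90 min = 10:09 AM.
So the first segment starts at 10:09 AM.

10:09 AM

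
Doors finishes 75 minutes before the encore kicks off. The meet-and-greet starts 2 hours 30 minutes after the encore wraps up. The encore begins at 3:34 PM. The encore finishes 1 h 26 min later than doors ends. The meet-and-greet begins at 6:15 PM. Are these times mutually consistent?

Yes

Doors ends at 3:34 PM − 75 min = 2:19 PM.
The encore ends at 2:19 PM + 86 min = 3:45 PM.
The meet-and-greet starts at 3:45 PM + 150 min = 6:15 PM.
That matches the stated 6:15 PM, so the schedule is consistent.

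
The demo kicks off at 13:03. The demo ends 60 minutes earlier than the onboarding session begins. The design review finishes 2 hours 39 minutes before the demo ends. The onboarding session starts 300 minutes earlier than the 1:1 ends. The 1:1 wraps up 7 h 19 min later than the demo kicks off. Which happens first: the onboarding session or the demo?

The 1:1 ends at 13:03 + 439 min = 20:22.
The onboarding session starts at 20:22 − 300 min = 15:22.
The onboarding session starts at 15:22 and the demo starts at 13:03, so the demo is first.

the demo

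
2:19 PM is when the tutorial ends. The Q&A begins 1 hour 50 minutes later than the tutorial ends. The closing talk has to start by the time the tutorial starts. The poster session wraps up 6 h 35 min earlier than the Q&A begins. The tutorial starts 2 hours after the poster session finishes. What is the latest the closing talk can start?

11:34 AM

The Q&A starts at 2:19 PM + 110 min = 4:09 PM.
The poster session ends at 4:09 PM − 395 min = 9:34 AM.
The tutorial starts at 9:34 AM + 120 min = 11:34 AM.
The closing talk is bounded by the tutorial, so the latest it can start is 11:34 AM.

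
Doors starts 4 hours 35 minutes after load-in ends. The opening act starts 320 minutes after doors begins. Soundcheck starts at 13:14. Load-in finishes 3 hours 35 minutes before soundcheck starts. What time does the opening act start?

Load-in ends at 13:14 − 215 min = 09:39.
Doors starts at 09:39 + 275 min = 14:14.
The opening act starts at 14:14 + 320 min = 19:34.

19:34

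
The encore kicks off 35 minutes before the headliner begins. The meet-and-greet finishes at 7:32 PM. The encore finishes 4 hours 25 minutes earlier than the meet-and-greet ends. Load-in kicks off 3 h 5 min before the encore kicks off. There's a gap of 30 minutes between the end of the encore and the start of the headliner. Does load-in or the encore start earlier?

The encore ends at 7:32 PM − 265 min = 3:07 PM.
The headliner starts at 3:07 PM + 30 min = 3:37 PM.
The encore starts at 3:37 PM − 35 min = 3:02 PM.
Load-in starts at 3:02 PM − 185 min = 11:57 AM.
Load-in starts at 11:57 AM and the encore starts at 3:02 PM, so load-in is first.

load-in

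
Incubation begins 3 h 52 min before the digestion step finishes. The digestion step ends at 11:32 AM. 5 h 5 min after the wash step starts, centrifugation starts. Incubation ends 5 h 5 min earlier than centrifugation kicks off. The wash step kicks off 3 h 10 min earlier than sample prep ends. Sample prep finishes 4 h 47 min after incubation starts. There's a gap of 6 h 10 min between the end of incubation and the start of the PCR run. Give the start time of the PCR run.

Incubation starts at 11:32 AM − 232 min = 7:40 AM.
Sample prep ends at 7:40 AM + 287 min = 12:27 PM.
The wash step starts at 12:27 PM − 190 min = 9:17 AM.
Centrifugation starts at 9:17 AM + 305 min = 2:22 PM.
Incubation ends at 2:22 PM − 305 min = 9:17 AM.
The PCR run starts at 9:17 AM + 370 min = 3:27 PM.

3:27 PM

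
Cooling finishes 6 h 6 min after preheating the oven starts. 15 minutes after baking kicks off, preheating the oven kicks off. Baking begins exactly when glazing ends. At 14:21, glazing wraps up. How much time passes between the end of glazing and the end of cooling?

Baking starts at 14:21.
Preheating the oven starts at 14:21 + 15 min = 14:36.
Cooling ends at 14:36 + 366 min = 20:42.
From 14:21 to 20:42 is 6 hours 21 minutes.

6 hours 21 minutes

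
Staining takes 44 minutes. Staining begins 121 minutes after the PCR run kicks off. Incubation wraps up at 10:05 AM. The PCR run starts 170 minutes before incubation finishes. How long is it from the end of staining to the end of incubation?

The PCR run starts at 10:05 AM − 170 min = 7:15 AM.
Staining starts at 7:15 AM + 121 min = 9:16 AM.
Staining ends at 9:16 AM + 44 min = 10:00 AM.
From 10:00 AM to 10:05 AM is 5 minutes.

5 minutes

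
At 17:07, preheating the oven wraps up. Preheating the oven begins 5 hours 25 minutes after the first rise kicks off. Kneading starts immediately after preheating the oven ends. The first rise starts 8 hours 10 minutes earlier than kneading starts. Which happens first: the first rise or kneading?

Kneading starts at 17:07.
The first rise starts at 17:07 − 490 min = 08:57.
The first rise starts at 08:57 and kneading starts at 17:07, so the first rise is first.

the first rise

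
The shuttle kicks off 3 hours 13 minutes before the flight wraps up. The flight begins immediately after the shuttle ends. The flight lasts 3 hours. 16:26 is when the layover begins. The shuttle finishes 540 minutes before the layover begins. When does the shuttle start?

07:13

The shuttle ends at 16:26 − 540 min = 07:26.
So the flight starts at 07:26.
The flight ends at 07:26 + 180 min = 10:26.
The shuttle starts at 10:26 − 193 min = 07:13.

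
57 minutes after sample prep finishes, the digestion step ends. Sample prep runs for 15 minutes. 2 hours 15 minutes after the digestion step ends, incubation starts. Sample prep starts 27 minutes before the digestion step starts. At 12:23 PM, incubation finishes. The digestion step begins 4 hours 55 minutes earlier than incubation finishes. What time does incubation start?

10:28 AM

The digestion step starts at 12:23 PM − 295 min = 7:28 AM.
Sample prep starts at 7:28 AM − 27 min = 7:01 AM.
Sample prep ends at 7:01 AM + 15 min = 7:16 AM.
The digestion step ends at 7:16 AM + 57 min = 8:13 AM.
Incubation starts at 8:13 AM + 135 min = 10:28 AM.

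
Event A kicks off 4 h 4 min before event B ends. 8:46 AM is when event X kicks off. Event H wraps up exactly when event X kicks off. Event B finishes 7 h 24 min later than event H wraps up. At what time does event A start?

Event H ends at 8:46 AM.
Event B ends at 8:46 AM + 444 min = 4:10 PM.
Event A starts at 4:10 PM − 244 min = 12:06 PM.

12:06 PM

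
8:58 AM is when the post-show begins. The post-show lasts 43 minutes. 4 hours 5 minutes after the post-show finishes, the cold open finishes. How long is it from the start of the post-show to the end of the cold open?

The post-show ends at 8:58 AM + 43 min = 9:41 AM.
The cold open ends at 9:41 AM + 245 min = 1:46 PM.
From 8:58 AM to 1:46 PM is 288 minutes.

288 minutes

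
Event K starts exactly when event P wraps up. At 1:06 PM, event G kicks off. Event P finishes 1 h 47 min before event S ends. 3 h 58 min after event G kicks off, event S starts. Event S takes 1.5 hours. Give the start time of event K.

4:47 PM

Event S starts at 1:06 PM + 238 min = 5:04 PM.
Event S ends at 5:04 PM + 90 min = 6:34 PM.
Event P ends at 6:34 PM − 107 min = 4:47 PM.
So event K starts at 4:47 PM.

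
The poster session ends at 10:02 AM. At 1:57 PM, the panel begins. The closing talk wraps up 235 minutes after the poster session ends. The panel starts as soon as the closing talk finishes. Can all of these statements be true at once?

Yes

The closing talk ends at 10:02 AM + 235 min = 1:57 PM.
So the panel starts at 1:57 PM.
That matches the stated 1:57 PM, so the schedule is consistent.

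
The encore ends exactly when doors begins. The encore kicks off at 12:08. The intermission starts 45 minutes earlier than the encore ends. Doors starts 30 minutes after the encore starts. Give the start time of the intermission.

Doors starts at 12:08 + 30 min = 12:38.
So the encore ends at 12:38.
The intermission starts at 12:38 − 45 min = 11:53.

11:53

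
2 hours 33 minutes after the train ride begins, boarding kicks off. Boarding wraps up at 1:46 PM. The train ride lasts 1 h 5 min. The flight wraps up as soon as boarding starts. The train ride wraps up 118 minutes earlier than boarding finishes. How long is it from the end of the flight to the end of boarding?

The train ride ends at 1:46 PM − 118 min = 11:48 AM.
The train ride starts at 11:48 AM − 65 min = 10:43 AM.
Boarding starts at 10:43 AM + 153 min = 1:16 PM.
So the flight ends at 1:16 PM.
From 1:16 PM to 1:46 PM is half an hour.

half an hour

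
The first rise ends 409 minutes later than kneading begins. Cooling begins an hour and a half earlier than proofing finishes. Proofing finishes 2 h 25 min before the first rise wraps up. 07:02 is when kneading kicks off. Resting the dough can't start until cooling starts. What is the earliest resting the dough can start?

The first rise ends at 07:02 + 409 min = 13:51.
Proofing ends at 13:51 − 145 min = 11:26.
Cooling starts at 11:26 − 90 min = 09:56.
Resting the dough is bounded by cooling, so the earliest it can start is 09:56.

09:56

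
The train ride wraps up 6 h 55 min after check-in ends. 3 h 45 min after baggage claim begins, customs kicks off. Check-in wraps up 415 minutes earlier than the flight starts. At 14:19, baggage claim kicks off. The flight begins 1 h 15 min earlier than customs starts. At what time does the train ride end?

Customs starts at 14:19 + 225 min = 18:04.
The flight starts at 18:04 − 75 min = 16:49.
Check-in ends at 16:49 − 415 min = 09:54.
The train ride ends at 09:54 + 415 min = 16:49.

16:49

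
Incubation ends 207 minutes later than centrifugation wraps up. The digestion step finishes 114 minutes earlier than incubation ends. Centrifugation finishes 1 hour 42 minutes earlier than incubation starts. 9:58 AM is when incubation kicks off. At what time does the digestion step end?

9:49 AM

Centrifugation ends at 9:58 AM − 102 min = 8:16 AM.
Incubation ends at 8:16 AM + 207 min = 11:43 AM.
The digestion step ends at 11:43 AM − 114 min = 9:49 AM.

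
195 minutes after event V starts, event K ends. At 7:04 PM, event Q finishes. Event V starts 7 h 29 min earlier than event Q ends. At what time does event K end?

2:50 PM

Event V starts at 7:04 PM − 449 min = 11:35 AM.
Event K ends at 11:35 AM + 195 min = 2:50 PM.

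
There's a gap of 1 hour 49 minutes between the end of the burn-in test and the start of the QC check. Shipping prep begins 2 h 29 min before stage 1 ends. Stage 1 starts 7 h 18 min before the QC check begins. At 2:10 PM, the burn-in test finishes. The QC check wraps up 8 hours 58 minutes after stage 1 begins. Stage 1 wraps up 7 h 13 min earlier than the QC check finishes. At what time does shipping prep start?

The QC check starts at 2:10 PM + 109 min = 3:59 PM.
Stage 1 starts at 3:59 PM − 438 min = 8:41 AM.
The QC check ends at 8:41 AM + 538 min = 5:39 PM.
Stage 1 ends at 5:39 PM − 433 min = 10:26 AM.
Shipping prep starts at 10:26 AM − 149 min = 7:57 AM.

7:57 AM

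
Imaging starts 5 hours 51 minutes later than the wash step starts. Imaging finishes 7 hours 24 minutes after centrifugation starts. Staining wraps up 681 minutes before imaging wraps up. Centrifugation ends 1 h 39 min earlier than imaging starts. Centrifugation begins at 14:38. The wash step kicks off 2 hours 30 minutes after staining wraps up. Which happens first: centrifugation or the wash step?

Imaging ends at 14:38 + 444 min = 22:02.
Staining ends at 22:02 − 681 min = 10:41.
The wash step starts at 10:41 + 150 min = 13:11.
Centrifugation starts at 14:38 and the wash step starts at 13:11, so the wash step is first.

the wash step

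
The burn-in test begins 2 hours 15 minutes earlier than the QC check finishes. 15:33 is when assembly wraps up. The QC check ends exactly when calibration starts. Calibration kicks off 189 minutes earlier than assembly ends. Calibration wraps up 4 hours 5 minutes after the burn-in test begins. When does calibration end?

14:14

Calibration starts at 15:33 − 189 min = 12:24.
So the QC check ends at 12:24.
The burn-in test starts at 12:24 − 135 min = 10:09.
Calibration ends at 10:09 + 245 min = 14:14.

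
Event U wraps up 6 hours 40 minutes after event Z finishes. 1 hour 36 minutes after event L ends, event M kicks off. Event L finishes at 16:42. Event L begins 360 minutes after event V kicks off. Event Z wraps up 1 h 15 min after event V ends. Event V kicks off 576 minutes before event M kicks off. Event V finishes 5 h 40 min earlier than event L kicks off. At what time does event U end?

16:57

Event M starts at 16:42 + 96 min = 18:18.
Event V starts at 18:18 − 576 min = 08:42.
Event L starts at 08:42 + 360 min = 14:42.
Event V ends at 14:42 − 340 min = 09:02.
Event Z ends at 09:02 + 75 min = 10:17.
Event U ends at 10:17 + 400 min = 16:57.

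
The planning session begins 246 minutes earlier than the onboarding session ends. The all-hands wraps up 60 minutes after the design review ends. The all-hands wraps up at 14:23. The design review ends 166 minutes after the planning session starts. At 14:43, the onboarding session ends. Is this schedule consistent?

Yes

The planning session starts at 14:43 − 246 min = 10:37.
The design review ends at 10:37 + 166 min = 13:23.
The all-hands ends at 13:23 + 60 min = 14:23.
That matches the stated 14:23, so the schedule is consistent.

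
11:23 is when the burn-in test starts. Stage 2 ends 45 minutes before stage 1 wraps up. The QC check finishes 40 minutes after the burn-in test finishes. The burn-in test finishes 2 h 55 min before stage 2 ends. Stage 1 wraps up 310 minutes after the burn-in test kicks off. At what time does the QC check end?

13:33

Stage 1 ends at 11:23 + 310 min = 16:33.
Stage 2 ends at 16:33 − 45 min = 15:48.
The burn-in test ends at 15:48 − 175 min = 12:53.
The QC check ends at 12:53 + 40 min = 13:33.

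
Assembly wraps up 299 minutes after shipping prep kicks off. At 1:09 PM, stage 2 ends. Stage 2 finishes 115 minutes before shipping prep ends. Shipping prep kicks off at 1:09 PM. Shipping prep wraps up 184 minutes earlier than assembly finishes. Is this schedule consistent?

Assembly ends at 1:09 PM + 299 min = 6:08 PM.
Shipping prep ends at 6:08 PM − 184 min = 3:04 PM.
Stage 2 ends at 3:04 PM − 115 min = 1:09 PM.
That matches the stated 1:09 PM, so the schedule is consistent.

Yes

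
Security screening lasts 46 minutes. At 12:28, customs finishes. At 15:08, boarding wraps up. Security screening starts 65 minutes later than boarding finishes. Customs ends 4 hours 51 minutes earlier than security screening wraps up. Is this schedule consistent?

Security screening starts at 15:08 + 65 min = 16:13.
Security screening ends at 16:13 + 46 min = 16:59.
Customs ends at 16:59 − 291 min = 12:08.
But customs is also said to end at 12:28 — a 20-minute conflict.

No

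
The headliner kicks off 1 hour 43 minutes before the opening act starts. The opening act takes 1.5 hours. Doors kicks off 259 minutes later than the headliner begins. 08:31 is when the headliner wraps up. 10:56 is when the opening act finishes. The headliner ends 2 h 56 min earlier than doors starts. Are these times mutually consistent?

The opening act starts at 10:56 − 90 min = 09:26.
The headliner starts at 09:26 − 103 min = 07:43.
Doors starts at 07:43 + 259 min = 12:02.
The headliner ends at 12:02 − 176 min = 09:06.
But the headliner is also said to end at 08:31 — a 35-minute conflict.

No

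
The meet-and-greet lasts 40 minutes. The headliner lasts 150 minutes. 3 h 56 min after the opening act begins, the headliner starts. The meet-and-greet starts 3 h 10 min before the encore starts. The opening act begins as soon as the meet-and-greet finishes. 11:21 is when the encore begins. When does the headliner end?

15:17

The meet-and-greet starts at 11:21 − 190 min = 08:11.
The meet-and-greet ends at 08:11 + 40 min = 08:51.
So the opening act starts at 08:51.
The headliner starts at 08:51 + 236 min = 12:47.
The headliner ends at 12:47 + 150 min = 15:17.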